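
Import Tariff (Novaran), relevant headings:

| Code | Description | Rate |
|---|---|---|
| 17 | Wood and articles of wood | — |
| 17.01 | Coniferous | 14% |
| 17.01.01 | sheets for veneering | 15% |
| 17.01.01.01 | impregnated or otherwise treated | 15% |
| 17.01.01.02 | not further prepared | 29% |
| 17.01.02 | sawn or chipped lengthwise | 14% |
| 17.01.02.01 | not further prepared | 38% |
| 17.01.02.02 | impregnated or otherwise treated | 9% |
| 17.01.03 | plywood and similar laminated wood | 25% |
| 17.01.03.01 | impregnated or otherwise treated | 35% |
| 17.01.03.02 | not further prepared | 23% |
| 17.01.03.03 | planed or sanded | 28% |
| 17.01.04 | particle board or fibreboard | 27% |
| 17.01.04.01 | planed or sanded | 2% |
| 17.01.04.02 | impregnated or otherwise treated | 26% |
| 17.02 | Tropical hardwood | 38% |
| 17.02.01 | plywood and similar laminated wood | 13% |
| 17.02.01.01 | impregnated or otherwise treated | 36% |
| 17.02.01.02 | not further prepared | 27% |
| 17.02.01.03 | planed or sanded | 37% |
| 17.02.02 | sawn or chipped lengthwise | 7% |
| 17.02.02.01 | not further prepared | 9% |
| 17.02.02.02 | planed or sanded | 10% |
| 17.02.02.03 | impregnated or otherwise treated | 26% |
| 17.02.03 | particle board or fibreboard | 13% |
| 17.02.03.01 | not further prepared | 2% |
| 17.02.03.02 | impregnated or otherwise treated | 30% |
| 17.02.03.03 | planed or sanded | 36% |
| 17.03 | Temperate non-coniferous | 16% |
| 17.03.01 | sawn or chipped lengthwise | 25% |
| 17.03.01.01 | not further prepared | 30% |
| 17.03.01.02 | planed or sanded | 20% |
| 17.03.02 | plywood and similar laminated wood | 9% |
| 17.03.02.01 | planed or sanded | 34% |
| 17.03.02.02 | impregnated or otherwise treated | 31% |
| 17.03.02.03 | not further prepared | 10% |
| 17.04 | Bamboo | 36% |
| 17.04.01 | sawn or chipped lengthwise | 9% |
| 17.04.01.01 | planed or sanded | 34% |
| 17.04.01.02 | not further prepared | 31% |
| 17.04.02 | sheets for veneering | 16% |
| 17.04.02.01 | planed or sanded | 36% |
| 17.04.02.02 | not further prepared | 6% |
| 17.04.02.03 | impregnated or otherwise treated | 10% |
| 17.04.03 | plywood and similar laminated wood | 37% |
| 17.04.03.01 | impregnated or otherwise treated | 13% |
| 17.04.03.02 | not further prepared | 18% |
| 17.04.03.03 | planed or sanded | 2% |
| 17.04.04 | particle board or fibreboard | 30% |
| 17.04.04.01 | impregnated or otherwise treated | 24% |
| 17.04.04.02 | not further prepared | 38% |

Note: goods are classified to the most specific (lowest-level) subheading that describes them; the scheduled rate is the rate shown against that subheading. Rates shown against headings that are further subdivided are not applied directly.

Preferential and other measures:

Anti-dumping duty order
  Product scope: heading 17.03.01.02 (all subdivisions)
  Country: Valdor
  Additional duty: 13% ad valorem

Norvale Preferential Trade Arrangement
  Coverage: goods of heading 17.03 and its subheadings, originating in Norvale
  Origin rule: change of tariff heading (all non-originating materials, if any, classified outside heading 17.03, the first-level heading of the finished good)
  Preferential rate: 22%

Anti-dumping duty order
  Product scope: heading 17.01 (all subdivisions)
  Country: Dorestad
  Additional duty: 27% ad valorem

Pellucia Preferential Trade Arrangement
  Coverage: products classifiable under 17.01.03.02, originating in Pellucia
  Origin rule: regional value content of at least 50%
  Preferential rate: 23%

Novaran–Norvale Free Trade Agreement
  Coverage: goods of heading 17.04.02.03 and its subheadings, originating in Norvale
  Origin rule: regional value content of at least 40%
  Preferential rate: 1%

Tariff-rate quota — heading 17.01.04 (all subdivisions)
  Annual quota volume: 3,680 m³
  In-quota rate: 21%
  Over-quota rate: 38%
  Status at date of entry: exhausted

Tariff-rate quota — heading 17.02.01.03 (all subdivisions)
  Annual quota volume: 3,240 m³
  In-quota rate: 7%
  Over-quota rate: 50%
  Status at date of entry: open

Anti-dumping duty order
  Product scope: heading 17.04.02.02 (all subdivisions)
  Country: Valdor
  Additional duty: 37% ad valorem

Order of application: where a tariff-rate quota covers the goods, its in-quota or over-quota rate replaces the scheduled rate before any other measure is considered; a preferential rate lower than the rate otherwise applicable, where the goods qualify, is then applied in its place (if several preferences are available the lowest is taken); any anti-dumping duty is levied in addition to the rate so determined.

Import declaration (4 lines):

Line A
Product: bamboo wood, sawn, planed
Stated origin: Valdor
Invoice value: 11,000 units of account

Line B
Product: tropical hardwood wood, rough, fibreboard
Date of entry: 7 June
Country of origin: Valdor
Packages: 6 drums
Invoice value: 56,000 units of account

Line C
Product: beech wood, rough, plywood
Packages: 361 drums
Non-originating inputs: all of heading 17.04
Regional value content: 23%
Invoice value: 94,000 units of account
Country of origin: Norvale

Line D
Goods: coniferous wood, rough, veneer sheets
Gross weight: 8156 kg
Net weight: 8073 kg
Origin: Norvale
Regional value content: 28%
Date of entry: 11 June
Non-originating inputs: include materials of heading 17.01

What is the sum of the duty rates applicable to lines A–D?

Line A: bamboo → 17.04; sawn → 17.04.01; planed → 17.04.01.01. Scheduled 34%. No special measure applies. → 34%.
Line B: tropical hardwood → 17.02; fibreboard → 17.02.03; rough → 17.02.03.01. Scheduled 2%. No special measure applies. → 2%.
Line C: beech → 17.03; plywood → 17.03.02; rough → 17.03.02.03. Scheduled 10%. Norvale agreement on 17.03: CTH met → 22% available; Norvale agreement on 17.04.02.03: 17.03.02.03 not covered; preference 22% not lower than 10% → no reduction. → 10%.
Line D: coniferous → 17.01; veneer sheets → 17.01.01; rough → 17.01.01.02. Scheduled 29%. Norvale agreement on 17.03: 17.01.01.02 not covered; Norvale agreement on 17.04.02.03: 17.01.01.02 not covered. → 29%.
Sum: 34% + 2% + 10% + 29% = 75%.

75%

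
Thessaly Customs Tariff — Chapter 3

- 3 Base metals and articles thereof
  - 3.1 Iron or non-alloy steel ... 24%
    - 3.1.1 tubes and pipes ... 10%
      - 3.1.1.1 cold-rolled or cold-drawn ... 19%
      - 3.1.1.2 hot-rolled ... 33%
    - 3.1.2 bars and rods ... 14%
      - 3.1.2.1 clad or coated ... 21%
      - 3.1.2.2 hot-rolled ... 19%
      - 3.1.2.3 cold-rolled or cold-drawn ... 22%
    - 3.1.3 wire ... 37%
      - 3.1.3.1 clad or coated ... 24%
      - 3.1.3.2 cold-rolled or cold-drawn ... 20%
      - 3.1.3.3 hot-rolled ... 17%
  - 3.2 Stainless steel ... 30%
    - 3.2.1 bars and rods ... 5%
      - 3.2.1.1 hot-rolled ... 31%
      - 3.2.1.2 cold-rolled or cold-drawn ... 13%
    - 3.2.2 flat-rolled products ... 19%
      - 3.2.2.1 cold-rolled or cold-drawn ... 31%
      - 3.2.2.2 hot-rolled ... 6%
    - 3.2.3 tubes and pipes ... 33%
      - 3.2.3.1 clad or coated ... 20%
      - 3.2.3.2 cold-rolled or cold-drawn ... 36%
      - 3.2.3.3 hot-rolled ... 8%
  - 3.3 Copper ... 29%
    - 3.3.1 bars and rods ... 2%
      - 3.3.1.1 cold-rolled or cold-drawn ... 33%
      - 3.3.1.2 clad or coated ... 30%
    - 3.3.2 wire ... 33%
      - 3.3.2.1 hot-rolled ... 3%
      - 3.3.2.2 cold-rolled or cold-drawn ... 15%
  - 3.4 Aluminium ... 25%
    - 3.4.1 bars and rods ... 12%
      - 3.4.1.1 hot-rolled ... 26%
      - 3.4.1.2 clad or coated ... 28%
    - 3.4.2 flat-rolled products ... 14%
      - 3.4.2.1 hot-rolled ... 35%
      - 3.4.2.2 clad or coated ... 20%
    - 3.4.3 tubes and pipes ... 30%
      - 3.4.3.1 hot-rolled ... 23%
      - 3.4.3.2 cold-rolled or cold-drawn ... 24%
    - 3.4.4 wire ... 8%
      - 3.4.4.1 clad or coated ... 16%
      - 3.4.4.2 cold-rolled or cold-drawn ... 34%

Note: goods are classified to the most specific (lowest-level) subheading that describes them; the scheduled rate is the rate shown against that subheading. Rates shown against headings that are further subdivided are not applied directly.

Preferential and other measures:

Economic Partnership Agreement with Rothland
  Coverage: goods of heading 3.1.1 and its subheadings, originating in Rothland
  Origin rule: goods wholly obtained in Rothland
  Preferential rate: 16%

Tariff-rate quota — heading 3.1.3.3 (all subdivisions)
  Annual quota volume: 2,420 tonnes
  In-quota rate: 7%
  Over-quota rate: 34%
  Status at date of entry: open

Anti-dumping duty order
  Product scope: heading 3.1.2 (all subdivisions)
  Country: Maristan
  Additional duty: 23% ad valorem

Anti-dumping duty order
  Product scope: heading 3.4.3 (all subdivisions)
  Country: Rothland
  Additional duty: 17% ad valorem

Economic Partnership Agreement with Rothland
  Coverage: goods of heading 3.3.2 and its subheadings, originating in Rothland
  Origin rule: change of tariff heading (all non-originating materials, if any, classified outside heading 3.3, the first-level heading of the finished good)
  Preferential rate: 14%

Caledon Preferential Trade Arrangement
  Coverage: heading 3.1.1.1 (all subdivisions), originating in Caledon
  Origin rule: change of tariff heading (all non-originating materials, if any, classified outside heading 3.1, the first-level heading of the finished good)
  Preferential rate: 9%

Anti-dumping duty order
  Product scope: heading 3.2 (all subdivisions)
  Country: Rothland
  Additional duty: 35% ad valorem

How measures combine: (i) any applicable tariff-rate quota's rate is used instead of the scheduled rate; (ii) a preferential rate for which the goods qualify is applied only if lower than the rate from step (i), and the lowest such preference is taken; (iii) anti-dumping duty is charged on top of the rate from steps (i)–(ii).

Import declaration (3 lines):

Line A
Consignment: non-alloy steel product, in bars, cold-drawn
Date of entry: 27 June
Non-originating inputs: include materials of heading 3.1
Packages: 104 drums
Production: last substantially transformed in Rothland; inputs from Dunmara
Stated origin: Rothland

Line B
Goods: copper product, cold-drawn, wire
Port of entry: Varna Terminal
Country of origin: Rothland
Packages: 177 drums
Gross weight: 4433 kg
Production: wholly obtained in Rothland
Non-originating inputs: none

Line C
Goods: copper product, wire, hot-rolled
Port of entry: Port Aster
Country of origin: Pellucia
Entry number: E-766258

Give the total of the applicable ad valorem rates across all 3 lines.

39%

Line A: non-alloy steel → 3.1; in bars → 3.1.2; cold-drawn → 3.1.2.3. Scheduled 22%. Rothland agreement on 3.1.1: 3.1.2.3 not covered; Rothland agreement on 3.3.2: 3.1.2.3 not covered. → 22%.
Line B: copper → 3.3; wire → 3.3.2; cold-drawn → 3.3.2.2. Scheduled 15%. Rothland agreement on 3.1.1: 3.3.2.2 not covered; Rothland agreement on 3.3.2: CTH met → 14% available; preferential 14%. → 14%.
Line C: copper → 3.3; wire → 3.3.2; hot-rolled → 3.3.2.1. Scheduled 3%. No special measure applies. → 3%.
Sum: 22% + 14% + 3% = 39%.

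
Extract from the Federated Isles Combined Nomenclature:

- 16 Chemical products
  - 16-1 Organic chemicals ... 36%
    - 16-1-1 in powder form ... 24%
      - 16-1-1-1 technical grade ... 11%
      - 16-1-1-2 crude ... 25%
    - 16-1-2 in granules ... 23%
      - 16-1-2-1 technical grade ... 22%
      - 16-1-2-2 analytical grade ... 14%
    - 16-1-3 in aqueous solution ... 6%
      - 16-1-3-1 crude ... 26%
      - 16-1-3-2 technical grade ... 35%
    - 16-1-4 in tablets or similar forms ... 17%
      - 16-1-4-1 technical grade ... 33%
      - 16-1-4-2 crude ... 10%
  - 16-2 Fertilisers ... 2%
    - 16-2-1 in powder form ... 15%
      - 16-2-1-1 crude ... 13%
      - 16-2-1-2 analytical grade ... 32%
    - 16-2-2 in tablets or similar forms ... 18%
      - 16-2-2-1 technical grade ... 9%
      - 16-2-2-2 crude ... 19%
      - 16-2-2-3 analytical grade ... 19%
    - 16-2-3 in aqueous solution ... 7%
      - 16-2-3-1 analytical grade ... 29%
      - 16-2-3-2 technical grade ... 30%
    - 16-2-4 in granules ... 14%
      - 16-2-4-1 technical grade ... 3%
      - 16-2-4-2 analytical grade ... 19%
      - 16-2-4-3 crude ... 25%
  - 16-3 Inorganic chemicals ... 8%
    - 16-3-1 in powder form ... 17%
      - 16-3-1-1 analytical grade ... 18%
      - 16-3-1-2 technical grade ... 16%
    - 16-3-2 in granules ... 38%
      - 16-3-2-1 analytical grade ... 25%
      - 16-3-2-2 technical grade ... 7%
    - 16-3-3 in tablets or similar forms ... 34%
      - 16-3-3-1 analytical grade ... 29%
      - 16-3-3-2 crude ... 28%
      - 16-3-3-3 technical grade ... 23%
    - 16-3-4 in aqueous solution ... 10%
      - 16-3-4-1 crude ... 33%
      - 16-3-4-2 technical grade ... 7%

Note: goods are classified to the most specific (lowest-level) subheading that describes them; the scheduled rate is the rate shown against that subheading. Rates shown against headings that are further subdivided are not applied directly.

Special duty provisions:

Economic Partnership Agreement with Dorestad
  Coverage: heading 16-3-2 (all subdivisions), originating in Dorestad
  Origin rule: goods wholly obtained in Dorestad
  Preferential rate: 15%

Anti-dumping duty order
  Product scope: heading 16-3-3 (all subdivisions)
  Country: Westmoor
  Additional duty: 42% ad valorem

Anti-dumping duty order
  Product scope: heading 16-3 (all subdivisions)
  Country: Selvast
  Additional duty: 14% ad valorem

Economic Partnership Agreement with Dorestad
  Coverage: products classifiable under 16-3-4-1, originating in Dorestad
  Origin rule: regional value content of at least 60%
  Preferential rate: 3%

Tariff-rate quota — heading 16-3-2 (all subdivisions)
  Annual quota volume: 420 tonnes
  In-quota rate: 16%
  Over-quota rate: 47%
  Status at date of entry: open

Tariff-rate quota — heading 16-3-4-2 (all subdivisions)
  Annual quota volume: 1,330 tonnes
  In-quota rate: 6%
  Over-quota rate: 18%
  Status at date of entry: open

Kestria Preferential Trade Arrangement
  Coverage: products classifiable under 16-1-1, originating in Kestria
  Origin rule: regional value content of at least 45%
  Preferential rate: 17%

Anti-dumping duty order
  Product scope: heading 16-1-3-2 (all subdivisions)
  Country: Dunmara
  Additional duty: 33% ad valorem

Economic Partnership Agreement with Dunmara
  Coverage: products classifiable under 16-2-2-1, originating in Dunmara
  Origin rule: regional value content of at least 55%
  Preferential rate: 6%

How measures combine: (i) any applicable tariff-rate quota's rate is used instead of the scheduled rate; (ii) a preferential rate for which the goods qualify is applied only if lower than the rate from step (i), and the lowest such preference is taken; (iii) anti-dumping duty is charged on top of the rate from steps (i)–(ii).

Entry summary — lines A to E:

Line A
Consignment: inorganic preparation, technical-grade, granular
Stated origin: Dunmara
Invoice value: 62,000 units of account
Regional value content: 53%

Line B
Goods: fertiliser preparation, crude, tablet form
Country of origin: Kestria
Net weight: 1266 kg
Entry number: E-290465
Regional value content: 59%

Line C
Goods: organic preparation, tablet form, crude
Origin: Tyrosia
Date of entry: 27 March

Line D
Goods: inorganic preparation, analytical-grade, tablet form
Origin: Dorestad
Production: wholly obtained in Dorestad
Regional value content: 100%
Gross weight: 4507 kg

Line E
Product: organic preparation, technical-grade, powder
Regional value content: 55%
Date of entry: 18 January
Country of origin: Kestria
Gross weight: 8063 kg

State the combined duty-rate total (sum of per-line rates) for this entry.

85%

Line A: inorganic → 16-3; granular → 16-3-2; technical-grade → 16-3-2-2. Scheduled 7%. quota on 16-3-2 open → in-quota 16%; Dunmara agreement on 16-2-2-1: 16-3-2-2 not covered. → 16%.
Line B: fertiliser → 16-2; tablet form → 16-2-2; crude → 16-2-2-2. Scheduled 19%. Kestria agreement on 16-1-1: 16-2-2-2 not covered. → 19%.
Line C: organic → 16-1; tablet form → 16-1-4; crude → 16-1-4-2. Scheduled 10%. No special measure applies. → 10%.
Line D: inorganic → 16-3; tablet form → 16-3-3; analytical-grade → 16-3-3-1. Scheduled 29%. Dorestad agreement on 16-3-2: 16-3-3-1 not covered; Dorestad agreement on 16-3-4-1: 16-3-3-1 not covered. → 29%.
Line E: organic → 16-1; powder → 16-1-1; technical-grade → 16-1-1-1. Scheduled 11%. Kestria agreement on 16-1-1: RVC ≥ 45% → 17% available; preference 17% not lower than 11% → no reduction. → 11%.
Sum: 16% + 19% + 10% + 29% + 11% = 85%.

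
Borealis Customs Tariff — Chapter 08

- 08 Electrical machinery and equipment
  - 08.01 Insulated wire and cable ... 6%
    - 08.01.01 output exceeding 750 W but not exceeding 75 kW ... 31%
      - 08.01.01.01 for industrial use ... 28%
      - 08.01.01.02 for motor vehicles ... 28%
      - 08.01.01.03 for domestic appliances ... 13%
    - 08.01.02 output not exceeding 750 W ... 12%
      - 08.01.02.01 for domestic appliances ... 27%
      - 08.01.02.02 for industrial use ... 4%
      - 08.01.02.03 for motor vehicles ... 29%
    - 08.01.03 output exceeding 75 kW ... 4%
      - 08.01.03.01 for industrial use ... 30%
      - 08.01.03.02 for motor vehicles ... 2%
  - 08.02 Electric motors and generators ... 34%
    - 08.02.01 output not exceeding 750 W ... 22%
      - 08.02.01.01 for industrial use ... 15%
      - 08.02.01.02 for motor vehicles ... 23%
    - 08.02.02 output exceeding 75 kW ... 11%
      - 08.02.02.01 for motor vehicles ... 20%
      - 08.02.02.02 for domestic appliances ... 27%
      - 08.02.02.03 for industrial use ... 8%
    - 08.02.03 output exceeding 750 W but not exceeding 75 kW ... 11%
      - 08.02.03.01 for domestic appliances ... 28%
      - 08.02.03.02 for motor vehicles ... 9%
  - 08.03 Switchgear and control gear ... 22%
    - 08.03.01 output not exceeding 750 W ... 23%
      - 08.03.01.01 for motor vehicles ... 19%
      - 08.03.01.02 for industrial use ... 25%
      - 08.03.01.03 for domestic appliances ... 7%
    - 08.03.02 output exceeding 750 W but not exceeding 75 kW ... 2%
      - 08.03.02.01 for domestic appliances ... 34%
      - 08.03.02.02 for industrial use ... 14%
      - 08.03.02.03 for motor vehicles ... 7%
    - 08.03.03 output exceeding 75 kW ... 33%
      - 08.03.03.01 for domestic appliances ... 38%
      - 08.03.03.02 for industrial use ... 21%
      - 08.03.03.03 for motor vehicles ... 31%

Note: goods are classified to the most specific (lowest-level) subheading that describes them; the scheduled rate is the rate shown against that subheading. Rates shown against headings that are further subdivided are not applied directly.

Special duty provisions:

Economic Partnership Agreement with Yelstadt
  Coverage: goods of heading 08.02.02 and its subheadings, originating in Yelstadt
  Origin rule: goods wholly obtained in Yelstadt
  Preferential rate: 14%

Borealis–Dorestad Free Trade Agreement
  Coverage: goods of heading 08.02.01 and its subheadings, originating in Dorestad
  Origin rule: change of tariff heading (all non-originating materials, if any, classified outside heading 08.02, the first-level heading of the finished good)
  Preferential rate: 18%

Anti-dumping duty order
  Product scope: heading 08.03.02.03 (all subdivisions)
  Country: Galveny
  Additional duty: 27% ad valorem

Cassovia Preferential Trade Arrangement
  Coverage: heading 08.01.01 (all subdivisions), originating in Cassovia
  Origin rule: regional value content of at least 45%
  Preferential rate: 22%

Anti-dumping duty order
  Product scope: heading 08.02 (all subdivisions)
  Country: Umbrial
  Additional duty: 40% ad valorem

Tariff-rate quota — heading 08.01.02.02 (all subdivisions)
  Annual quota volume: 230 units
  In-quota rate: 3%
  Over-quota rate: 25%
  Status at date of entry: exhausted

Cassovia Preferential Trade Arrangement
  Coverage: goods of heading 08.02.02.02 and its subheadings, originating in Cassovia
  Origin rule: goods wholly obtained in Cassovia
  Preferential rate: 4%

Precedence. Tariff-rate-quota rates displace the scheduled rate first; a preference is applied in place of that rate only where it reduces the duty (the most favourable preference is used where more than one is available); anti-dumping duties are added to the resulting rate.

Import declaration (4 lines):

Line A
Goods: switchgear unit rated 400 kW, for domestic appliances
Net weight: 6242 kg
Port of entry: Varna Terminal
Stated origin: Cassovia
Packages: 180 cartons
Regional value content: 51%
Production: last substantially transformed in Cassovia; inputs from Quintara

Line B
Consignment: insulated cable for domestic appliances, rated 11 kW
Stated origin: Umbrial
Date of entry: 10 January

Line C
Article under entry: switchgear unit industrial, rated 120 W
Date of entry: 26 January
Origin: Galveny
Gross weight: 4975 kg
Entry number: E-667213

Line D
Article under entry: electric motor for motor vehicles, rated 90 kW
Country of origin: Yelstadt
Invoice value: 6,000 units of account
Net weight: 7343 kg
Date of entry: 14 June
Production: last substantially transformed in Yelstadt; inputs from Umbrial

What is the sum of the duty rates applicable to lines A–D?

Line A: switchgear unit → 08.03; rated 400 kW → 08.03.03; for domestic appliances → 08.03.03.01. Scheduled 38%. Cassovia agreement on 08.01.01: 08.03.03.01 not covered; Cassovia agreement on 08.02.02.02: 08.03.03.01 not covered. → 38%.
Line B: insulated cable → 08.01; rated 11 kW → 08.01.01; for domestic appliances → 08.01.01.03. Scheduled 13%. No special measure applies. → 13%.
Line C: switchgear unit → 08.03; rated 120 W → 08.03.01; industrial → 08.03.01.02. Scheduled 25%. No special measure applies. → 25%.
Line D: electric motor → 08.02; rated 90 kW → 08.02.02; for motor vehicles → 08.02.02.01. Scheduled 20%. Yelstadt agreement on 08.02.02: not wholly obtained. → 20%.
Sum: 38% + 13% + 25% + 20% = 96%.

96%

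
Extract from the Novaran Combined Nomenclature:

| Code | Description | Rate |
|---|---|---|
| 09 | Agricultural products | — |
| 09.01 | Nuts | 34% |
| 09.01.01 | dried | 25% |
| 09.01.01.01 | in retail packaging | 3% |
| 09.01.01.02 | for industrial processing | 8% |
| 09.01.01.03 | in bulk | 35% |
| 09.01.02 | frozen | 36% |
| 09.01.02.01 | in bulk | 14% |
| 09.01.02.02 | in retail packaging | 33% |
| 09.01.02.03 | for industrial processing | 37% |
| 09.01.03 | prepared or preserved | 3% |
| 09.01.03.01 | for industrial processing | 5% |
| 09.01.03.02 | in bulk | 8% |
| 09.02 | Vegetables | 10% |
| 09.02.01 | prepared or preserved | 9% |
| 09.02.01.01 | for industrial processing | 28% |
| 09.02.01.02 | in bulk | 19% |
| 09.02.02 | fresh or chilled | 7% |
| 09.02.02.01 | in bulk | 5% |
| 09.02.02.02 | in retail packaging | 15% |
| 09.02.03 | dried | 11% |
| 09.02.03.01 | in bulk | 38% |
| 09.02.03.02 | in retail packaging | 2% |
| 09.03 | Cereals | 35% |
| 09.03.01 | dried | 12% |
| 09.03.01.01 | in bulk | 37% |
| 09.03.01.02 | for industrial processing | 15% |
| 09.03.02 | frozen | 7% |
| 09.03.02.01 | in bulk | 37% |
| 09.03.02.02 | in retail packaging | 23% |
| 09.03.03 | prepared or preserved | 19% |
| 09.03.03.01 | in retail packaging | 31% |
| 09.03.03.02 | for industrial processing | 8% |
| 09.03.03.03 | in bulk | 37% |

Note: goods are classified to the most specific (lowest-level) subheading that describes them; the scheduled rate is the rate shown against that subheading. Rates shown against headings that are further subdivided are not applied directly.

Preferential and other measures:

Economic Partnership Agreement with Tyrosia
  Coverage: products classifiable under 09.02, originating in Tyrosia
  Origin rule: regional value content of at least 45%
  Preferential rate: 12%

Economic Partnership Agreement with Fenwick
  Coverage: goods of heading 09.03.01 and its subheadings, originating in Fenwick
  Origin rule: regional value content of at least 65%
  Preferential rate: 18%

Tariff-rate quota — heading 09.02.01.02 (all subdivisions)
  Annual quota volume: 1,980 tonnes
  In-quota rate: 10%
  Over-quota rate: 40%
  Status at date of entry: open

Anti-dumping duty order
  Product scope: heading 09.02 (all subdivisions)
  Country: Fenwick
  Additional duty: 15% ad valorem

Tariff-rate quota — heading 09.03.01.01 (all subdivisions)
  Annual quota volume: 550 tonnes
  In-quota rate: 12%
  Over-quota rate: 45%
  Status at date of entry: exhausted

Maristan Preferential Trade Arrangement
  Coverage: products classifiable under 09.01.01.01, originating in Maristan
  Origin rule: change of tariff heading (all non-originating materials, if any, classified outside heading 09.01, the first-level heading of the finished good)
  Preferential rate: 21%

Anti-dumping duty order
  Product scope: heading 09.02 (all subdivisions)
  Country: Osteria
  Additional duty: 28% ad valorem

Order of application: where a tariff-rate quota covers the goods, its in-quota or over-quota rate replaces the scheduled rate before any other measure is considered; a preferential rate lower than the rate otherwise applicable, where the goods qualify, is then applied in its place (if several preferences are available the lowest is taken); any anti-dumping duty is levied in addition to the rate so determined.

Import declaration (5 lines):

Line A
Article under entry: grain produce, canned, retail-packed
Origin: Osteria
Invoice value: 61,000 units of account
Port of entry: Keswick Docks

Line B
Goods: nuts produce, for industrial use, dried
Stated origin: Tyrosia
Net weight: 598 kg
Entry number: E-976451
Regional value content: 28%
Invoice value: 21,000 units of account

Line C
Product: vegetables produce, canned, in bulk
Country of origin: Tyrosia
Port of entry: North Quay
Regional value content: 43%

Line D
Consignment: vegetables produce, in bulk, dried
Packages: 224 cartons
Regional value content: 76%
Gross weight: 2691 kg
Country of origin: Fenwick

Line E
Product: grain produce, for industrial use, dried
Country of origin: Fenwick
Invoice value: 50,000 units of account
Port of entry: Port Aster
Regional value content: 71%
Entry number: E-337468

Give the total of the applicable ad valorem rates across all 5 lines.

117%

Line A: grain → 09.03; canned → 09.03.03; retail-packed → 09.03.03.01. Scheduled 31%. No special measure applies. → 31%.
Line B: nuts → 09.01; dried → 09.01.01; for industrial use → 09.01.01.02. Scheduled 8%. Tyrosia agreement on 09.02: 09.01.01.02 not covered. → 8%.
Line C: vegetables → 09.02; canned → 09.02.01; in bulk → 09.02.01.02. Scheduled 19%. quota on 09.02.01.02 open → in-quota 10%; Tyrosia agreement on 09.02: RVC < 45%. → 10%.
Line D: vegetables → 09.02; dried → 09.02.03; in bulk → 09.02.03.01. Scheduled 38%. Fenwick agreement on 09.03.01: 09.02.03.01 not covered; anti-dumping (Fenwick, 09.02): +15%; total 38% + 15% = 53%. → 53%.
Line E: grain → 09.03; dried → 09.03.01; for industrial use → 09.03.01.02. Scheduled 15%. Fenwick agreement on 09.03.01: RVC ≥ 65% → 18% available; preference 18% not lower than 15% → no reduction. → 15%.
Sum: 31% + 8% + 10% + 53% + 15% = 117%.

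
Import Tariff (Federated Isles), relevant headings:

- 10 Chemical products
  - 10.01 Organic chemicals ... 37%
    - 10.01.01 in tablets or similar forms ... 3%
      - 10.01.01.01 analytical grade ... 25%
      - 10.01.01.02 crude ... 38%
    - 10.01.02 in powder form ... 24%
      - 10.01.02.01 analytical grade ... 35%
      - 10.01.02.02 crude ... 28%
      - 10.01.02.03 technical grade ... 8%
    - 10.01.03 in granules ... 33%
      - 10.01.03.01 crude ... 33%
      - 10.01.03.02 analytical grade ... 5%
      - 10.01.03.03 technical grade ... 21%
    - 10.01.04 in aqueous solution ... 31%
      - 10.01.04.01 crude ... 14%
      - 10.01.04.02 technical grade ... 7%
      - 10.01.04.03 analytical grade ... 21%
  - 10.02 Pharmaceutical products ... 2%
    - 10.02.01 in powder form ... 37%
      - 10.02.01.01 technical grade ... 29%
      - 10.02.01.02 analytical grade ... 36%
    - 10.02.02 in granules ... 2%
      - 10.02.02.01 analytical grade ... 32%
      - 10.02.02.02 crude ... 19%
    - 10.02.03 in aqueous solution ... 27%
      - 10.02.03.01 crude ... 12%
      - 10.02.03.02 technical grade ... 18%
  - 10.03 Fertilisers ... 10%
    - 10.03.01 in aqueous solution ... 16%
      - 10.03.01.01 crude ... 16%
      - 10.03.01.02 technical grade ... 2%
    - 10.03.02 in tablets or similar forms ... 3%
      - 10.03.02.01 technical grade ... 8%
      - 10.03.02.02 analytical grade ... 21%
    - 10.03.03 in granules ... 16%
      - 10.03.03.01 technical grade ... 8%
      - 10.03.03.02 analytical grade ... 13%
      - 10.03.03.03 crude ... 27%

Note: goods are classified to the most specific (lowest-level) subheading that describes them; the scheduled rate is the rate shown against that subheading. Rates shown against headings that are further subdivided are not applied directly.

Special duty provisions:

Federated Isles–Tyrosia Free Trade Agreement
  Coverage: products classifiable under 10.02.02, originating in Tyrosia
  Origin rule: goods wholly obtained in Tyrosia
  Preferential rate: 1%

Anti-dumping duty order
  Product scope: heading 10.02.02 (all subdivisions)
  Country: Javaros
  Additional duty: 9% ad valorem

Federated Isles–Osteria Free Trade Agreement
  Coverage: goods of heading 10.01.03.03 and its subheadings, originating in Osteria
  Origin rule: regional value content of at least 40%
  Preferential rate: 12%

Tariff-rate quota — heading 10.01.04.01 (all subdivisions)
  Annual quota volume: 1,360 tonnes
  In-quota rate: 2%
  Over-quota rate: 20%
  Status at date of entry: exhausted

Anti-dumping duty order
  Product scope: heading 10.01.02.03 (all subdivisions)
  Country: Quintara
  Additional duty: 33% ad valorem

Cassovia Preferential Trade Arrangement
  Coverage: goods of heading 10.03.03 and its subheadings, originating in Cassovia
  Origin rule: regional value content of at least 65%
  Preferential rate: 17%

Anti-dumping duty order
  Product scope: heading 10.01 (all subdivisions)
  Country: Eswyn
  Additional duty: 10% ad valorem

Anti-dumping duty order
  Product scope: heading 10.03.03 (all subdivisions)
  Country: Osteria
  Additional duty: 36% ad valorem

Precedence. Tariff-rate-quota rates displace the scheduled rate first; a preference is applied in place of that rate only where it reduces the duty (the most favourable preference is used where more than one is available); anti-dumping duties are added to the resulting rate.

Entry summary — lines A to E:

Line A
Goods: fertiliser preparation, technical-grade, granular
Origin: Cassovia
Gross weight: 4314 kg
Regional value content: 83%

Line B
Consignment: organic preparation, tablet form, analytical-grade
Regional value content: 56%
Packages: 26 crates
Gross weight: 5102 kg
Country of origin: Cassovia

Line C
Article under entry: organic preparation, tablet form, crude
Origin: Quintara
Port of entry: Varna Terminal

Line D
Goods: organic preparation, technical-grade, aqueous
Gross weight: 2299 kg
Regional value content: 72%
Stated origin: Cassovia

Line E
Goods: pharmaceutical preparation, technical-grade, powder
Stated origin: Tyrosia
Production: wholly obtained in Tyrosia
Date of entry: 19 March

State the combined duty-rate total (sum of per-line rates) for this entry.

107%

Line A: fertiliser → 10.03; granular → 10.03.03; technical-grade → 10.03.03.01. Scheduled 8%. Cassovia agreement on 10.03.03: RVC ≥ 65% → 17% available; preference 17% not lower than 8% → no reduction. → 8%.
Line B: organic → 10.01; tablet form → 10.01.01; analytical-grade → 10.01.01.01. Scheduled 25%. Cassovia agreement on 10.03.03: 10.01.01.01 not covered. → 25%.
Line C: organic → 10.01; tablet form → 10.01.01; crude → 10.01.01.02. Scheduled 38%. No special measure applies. → 38%.
Line D: organic → 10.01; aqueous → 10.01.04; technical-grade → 10.01.04.02. Scheduled 7%. Cassovia agreement on 10.03.03: 10.01.04.02 not covered. → 7%.
Line E: pharmaceutical → 10.02; powder → 10.02.01; technical-grade → 10.02.01.01. Scheduled 29%. Tyrosia agreement on 10.02.02: 10.02.01.01 not covered. → 29%.
Sum: 8% + 25% + 38% + 7% + 29% = 107%.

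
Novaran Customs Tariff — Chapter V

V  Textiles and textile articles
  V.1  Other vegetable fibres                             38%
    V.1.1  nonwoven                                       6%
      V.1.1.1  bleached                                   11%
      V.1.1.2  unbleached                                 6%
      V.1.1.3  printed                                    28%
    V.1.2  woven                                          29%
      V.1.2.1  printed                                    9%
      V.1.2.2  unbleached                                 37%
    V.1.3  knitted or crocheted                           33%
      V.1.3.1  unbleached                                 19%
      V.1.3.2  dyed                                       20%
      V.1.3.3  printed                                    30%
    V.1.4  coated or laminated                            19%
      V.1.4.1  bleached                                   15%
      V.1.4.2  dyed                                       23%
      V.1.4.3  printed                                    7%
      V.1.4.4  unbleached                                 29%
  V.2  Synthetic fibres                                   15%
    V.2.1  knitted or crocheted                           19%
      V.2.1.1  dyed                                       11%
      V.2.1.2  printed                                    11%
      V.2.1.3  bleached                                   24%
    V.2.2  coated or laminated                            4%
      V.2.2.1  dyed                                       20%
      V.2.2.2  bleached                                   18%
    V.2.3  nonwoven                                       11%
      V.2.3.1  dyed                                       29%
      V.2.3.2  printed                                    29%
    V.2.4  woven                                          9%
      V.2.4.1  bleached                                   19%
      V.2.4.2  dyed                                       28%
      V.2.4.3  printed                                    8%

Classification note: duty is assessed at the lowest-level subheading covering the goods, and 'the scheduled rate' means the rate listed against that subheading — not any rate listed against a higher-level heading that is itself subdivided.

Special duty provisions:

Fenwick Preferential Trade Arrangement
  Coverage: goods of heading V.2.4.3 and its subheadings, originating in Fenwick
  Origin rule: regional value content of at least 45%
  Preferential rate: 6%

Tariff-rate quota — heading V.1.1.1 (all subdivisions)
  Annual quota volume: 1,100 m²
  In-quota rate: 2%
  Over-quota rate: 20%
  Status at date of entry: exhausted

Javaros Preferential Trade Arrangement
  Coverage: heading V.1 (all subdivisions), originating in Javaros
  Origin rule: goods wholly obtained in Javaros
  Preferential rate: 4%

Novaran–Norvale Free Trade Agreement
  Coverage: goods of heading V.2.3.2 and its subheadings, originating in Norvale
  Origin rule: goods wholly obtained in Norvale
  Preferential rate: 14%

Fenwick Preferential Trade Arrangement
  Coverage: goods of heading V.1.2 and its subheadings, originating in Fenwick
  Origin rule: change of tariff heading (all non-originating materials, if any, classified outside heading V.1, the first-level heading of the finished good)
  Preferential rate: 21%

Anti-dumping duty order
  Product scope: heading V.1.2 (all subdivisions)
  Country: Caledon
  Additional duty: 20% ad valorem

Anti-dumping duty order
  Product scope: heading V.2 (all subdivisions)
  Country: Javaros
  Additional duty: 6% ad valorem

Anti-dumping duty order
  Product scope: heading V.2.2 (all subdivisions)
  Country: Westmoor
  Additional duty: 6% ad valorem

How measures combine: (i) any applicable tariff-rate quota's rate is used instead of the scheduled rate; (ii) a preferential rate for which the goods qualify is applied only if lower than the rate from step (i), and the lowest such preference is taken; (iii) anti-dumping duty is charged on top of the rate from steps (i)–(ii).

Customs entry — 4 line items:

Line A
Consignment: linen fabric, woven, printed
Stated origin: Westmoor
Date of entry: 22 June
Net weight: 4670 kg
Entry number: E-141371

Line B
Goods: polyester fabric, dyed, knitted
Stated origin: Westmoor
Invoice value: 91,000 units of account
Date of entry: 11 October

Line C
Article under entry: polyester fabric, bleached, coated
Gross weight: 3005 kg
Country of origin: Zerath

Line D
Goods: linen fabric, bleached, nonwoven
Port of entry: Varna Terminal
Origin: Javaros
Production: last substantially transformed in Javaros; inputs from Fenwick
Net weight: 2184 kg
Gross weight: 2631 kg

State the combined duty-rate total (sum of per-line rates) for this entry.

58%

Line A: linen → V.1; woven → V.1.2; printed → V.1.2.1. Scheduled 9%. No special measure applies. → 9%.
Line B: polyester → V.2; knitted → V.2.1; dyed → V.2.1.1. Scheduled 11%. No special measure applies. → 11%.
Line C: polyester → V.2; coated → V.2.2; bleached → V.2.2.2. Scheduled 18%. No special measure applies. → 18%.
Line D: linen → V.1; nonwoven → V.1.1; bleached → V.1.1.1. Scheduled 11%. quota on V.1.1.1 exhausted → over-quota 20%; Javaros agreement on V.1: not wholly obtained. → 20%.
Sum: 9% + 11% + 18% + 20% = 58%.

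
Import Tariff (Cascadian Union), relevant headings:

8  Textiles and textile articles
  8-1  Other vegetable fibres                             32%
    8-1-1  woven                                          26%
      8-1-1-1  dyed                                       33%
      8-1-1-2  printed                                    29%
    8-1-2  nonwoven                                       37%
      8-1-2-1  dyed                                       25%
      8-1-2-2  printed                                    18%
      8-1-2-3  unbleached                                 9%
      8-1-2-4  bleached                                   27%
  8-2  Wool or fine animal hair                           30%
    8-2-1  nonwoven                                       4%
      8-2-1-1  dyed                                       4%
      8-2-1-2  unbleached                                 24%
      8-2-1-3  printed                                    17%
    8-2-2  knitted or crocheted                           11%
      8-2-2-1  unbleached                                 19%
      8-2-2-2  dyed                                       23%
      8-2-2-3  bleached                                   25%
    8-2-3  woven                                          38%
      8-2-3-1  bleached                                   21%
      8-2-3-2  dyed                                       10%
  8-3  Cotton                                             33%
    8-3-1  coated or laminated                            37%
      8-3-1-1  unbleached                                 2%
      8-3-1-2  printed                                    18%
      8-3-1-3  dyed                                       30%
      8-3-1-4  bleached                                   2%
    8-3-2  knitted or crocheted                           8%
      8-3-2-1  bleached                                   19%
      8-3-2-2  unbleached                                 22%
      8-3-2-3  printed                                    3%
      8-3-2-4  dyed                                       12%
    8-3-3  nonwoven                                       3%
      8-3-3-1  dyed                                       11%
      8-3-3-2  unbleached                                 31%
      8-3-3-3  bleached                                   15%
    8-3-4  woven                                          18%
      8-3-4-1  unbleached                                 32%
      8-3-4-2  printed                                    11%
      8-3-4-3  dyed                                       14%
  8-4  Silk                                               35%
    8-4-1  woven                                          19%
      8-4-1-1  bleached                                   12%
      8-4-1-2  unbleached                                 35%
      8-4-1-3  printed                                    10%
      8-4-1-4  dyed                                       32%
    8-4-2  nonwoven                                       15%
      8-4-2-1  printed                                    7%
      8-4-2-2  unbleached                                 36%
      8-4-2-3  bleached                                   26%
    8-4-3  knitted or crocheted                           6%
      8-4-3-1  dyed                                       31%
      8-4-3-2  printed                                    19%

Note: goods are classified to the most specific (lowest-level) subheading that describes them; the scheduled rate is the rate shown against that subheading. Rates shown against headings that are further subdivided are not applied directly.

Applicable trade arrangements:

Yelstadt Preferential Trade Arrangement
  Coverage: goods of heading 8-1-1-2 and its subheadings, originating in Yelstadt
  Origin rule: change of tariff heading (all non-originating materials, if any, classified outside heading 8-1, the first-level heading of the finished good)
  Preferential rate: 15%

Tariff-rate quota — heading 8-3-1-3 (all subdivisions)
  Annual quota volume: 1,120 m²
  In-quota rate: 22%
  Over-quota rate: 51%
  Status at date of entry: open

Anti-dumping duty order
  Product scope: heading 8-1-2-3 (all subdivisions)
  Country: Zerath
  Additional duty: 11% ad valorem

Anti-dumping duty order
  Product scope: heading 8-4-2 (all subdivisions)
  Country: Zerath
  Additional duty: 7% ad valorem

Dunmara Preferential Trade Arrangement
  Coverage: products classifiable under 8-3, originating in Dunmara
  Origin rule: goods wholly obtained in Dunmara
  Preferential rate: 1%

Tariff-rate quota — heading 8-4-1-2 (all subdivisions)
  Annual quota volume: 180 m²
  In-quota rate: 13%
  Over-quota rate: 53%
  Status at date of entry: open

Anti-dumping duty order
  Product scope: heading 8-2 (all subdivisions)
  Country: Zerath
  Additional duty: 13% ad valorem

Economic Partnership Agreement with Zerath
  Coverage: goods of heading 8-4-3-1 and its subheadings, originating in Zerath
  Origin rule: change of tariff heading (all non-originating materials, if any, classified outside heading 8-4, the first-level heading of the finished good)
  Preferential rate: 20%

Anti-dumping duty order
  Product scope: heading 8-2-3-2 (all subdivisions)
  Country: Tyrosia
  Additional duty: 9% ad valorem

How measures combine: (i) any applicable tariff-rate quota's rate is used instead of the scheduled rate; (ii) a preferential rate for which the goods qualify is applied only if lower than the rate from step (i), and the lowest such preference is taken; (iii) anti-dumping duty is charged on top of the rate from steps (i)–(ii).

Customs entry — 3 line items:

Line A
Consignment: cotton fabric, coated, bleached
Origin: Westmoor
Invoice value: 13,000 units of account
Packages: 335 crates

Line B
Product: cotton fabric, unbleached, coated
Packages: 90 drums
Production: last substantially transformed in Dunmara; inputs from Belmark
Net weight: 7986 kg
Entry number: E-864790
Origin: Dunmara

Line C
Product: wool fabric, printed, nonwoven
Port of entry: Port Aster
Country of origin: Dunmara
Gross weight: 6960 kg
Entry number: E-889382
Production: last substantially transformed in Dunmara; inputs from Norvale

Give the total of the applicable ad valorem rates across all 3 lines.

Line A: cotton → 8-3; coated → 8-3-1; bleached → 8-3-1-4. Scheduled 2%. No special measure applies. → 2%.
Line B: cotton → 8-3; coated → 8-3-1; unbleached → 8-3-1-1. Scheduled 2%. Dunmara agreement on 8-3: not wholly obtained. → 2%.
Line C: wool → 8-2; nonwoven → 8-2-1; printed → 8-2-1-3. Scheduled 17%. Dunmara agreement on 8-3: 8-2-1-3 not covered. → 17%.
Sum: 2% + 2% + 17% = 21%.

21%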